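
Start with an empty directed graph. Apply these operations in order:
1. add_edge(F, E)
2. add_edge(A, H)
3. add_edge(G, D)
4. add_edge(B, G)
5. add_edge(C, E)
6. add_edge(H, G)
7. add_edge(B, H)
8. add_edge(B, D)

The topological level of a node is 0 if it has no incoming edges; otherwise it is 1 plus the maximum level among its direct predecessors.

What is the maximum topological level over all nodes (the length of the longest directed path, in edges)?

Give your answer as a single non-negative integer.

Answer: 3

Derivation:
Op 1: add_edge(F, E). Edges now: 1
Op 2: add_edge(A, H). Edges now: 2
Op 3: add_edge(G, D). Edges now: 3
Op 4: add_edge(B, G). Edges now: 4
Op 5: add_edge(C, E). Edges now: 5
Op 6: add_edge(H, G). Edges now: 6
Op 7: add_edge(B, H). Edges now: 7
Op 8: add_edge(B, D). Edges now: 8
Compute levels (Kahn BFS):
  sources (in-degree 0): A, B, C, F
  process A: level=0
    A->H: in-degree(H)=1, level(H)>=1
  process B: level=0
    B->D: in-degree(D)=1, level(D)>=1
    B->G: in-degree(G)=1, level(G)>=1
    B->H: in-degree(H)=0, level(H)=1, enqueue
  process C: level=0
    C->E: in-degree(E)=1, level(E)>=1
  process F: level=0
    F->E: in-degree(E)=0, level(E)=1, enqueue
  process H: level=1
    H->G: in-degree(G)=0, level(G)=2, enqueue
  process E: level=1
  process G: level=2
    G->D: in-degree(D)=0, level(D)=3, enqueue
  process D: level=3
All levels: A:0, B:0, C:0, D:3, E:1, F:0, G:2, H:1
max level = 3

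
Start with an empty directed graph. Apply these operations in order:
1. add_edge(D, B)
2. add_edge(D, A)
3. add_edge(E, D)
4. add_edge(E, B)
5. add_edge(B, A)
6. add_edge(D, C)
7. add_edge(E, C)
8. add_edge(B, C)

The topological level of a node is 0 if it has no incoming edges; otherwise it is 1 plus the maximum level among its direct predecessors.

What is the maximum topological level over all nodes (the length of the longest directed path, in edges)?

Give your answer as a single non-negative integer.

Op 1: add_edge(D, B). Edges now: 1
Op 2: add_edge(D, A). Edges now: 2
Op 3: add_edge(E, D). Edges now: 3
Op 4: add_edge(E, B). Edges now: 4
Op 5: add_edge(B, A). Edges now: 5
Op 6: add_edge(D, C). Edges now: 6
Op 7: add_edge(E, C). Edges now: 7
Op 8: add_edge(B, C). Edges now: 8
Compute levels (Kahn BFS):
  sources (in-degree 0): E
  process E: level=0
    E->B: in-degree(B)=1, level(B)>=1
    E->C: in-degree(C)=2, level(C)>=1
    E->D: in-degree(D)=0, level(D)=1, enqueue
  process D: level=1
    D->A: in-degree(A)=1, level(A)>=2
    D->B: in-degree(B)=0, level(B)=2, enqueue
    D->C: in-degree(C)=1, level(C)>=2
  process B: level=2
    B->A: in-degree(A)=0, level(A)=3, enqueue
    B->C: in-degree(C)=0, level(C)=3, enqueue
  process A: level=3
  process C: level=3
All levels: A:3, B:2, C:3, D:1, E:0
max level = 3

Answer: 3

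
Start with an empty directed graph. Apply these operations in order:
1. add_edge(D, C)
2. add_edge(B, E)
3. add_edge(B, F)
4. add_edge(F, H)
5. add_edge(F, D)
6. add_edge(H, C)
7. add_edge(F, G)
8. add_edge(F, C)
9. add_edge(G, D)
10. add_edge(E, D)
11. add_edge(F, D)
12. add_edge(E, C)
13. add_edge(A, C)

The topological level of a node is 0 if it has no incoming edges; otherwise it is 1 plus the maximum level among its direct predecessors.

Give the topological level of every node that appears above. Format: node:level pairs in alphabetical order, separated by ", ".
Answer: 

Op 1: add_edge(D, C). Edges now: 1
Op 2: add_edge(B, E). Edges now: 2
Op 3: add_edge(B, F). Edges now: 3
Op 4: add_edge(F, H). Edges now: 4
Op 5: add_edge(F, D). Edges now: 5
Op 6: add_edge(H, C). Edges now: 6
Op 7: add_edge(F, G). Edges now: 7
Op 8: add_edge(F, C). Edges now: 8
Op 9: add_edge(G, D). Edges now: 9
Op 10: add_edge(E, D). Edges now: 10
Op 11: add_edge(F, D) (duplicate, no change). Edges now: 10
Op 12: add_edge(E, C). Edges now: 11
Op 13: add_edge(A, C). Edges now: 12
Compute levels (Kahn BFS):
  sources (in-degree 0): A, B
  process A: level=0
    A->C: in-degree(C)=4, level(C)>=1
  process B: level=0
    B->E: in-degree(E)=0, level(E)=1, enqueue
    B->F: in-degree(F)=0, level(F)=1, enqueue
  process E: level=1
    E->C: in-degree(C)=3, level(C)>=2
    E->D: in-degree(D)=2, level(D)>=2
  process F: level=1
    F->C: in-degree(C)=2, level(C)>=2
    F->D: in-degree(D)=1, level(D)>=2
    F->G: in-degree(G)=0, level(G)=2, enqueue
    F->H: in-degree(H)=0, level(H)=2, enqueue
  process G: level=2
    G->D: in-degree(D)=0, level(D)=3, enqueue
  process H: level=2
    H->C: in-degree(C)=1, level(C)>=3
  process D: level=3
    D->C: in-degree(C)=0, level(C)=4, enqueue
  process C: level=4
All levels: A:0, B:0, C:4, D:3, E:1, F:1, G:2, H:2

Answer: A:0, B:0, C:4, D:3, E:1, F:1, G:2, H:2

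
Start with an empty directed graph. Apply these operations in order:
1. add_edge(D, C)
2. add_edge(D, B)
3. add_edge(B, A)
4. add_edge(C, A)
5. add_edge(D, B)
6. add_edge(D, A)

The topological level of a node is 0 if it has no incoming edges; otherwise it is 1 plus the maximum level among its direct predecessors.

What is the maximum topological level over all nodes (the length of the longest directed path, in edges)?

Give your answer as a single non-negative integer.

Op 1: add_edge(D, C). Edges now: 1
Op 2: add_edge(D, B). Edges now: 2
Op 3: add_edge(B, A). Edges now: 3
Op 4: add_edge(C, A). Edges now: 4
Op 5: add_edge(D, B) (duplicate, no change). Edges now: 4
Op 6: add_edge(D, A). Edges now: 5
Compute levels (Kahn BFS):
  sources (in-degree 0): D
  process D: level=0
    D->A: in-degree(A)=2, level(A)>=1
    D->B: in-degree(B)=0, level(B)=1, enqueue
    D->C: in-degree(C)=0, level(C)=1, enqueue
  process B: level=1
    B->A: in-degree(A)=1, level(A)>=2
  process C: level=1
    C->A: in-degree(A)=0, level(A)=2, enqueue
  process A: level=2
All levels: A:2, B:1, C:1, D:0
max level = 2

Answer: 2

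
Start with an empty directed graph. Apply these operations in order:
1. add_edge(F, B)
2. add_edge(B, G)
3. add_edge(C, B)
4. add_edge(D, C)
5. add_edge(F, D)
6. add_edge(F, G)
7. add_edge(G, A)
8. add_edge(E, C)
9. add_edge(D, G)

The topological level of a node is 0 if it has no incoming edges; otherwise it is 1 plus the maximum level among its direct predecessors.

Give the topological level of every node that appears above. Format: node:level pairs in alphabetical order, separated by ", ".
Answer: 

Answer: A:5, B:3, C:2, D:1, E:0, F:0, G:4

Derivation:
Op 1: add_edge(F, B). Edges now: 1
Op 2: add_edge(B, G). Edges now: 2
Op 3: add_edge(C, B). Edges now: 3
Op 4: add_edge(D, C). Edges now: 4
Op 5: add_edge(F, D). Edges now: 5
Op 6: add_edge(F, G). Edges now: 6
Op 7: add_edge(G, A). Edges now: 7
Op 8: add_edge(E, C). Edges now: 8
Op 9: add_edge(D, G). Edges now: 9
Compute levels (Kahn BFS):
  sources (in-degree 0): E, F
  process E: level=0
    E->C: in-degree(C)=1, level(C)>=1
  process F: level=0
    F->B: in-degree(B)=1, level(B)>=1
    F->D: in-degree(D)=0, level(D)=1, enqueue
    F->G: in-degree(G)=2, level(G)>=1
  process D: level=1
    D->C: in-degree(C)=0, level(C)=2, enqueue
    D->G: in-degree(G)=1, level(G)>=2
  process C: level=2
    C->B: in-degree(B)=0, level(B)=3, enqueue
  process B: level=3
    B->G: in-degree(G)=0, level(G)=4, enqueue
  process G: level=4
    G->A: in-degree(A)=0, level(A)=5, enqueue
  process A: level=5
All levels: A:5, B:3, C:2, D:1, E:0, F:0, G:4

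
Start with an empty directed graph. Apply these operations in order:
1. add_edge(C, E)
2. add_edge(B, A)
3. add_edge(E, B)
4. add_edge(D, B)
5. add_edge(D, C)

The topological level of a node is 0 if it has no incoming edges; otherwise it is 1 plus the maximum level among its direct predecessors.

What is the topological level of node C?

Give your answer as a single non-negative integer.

Op 1: add_edge(C, E). Edges now: 1
Op 2: add_edge(B, A). Edges now: 2
Op 3: add_edge(E, B). Edges now: 3
Op 4: add_edge(D, B). Edges now: 4
Op 5: add_edge(D, C). Edges now: 5
Compute levels (Kahn BFS):
  sources (in-degree 0): D
  process D: level=0
    D->B: in-degree(B)=1, level(B)>=1
    D->C: in-degree(C)=0, level(C)=1, enqueue
  process C: level=1
    C->E: in-degree(E)=0, level(E)=2, enqueue
  process E: level=2
    E->B: in-degree(B)=0, level(B)=3, enqueue
  process B: level=3
    B->A: in-degree(A)=0, level(A)=4, enqueue
  process A: level=4
All levels: A:4, B:3, C:1, D:0, E:2
level(C) = 1

Answer: 1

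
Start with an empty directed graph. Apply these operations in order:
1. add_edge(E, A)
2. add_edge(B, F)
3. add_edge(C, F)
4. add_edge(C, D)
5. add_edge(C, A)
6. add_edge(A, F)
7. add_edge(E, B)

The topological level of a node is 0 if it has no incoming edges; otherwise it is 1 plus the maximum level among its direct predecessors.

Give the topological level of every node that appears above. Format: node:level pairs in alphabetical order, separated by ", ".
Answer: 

Answer: A:1, B:1, C:0, D:1, E:0, F:2

Derivation:
Op 1: add_edge(E, A). Edges now: 1
Op 2: add_edge(B, F). Edges now: 2
Op 3: add_edge(C, F). Edges now: 3
Op 4: add_edge(C, D). Edges now: 4
Op 5: add_edge(C, A). Edges now: 5
Op 6: add_edge(A, F). Edges now: 6
Op 7: add_edge(E, B). Edges now: 7
Compute levels (Kahn BFS):
  sources (in-degree 0): C, E
  process C: level=0
    C->A: in-degree(A)=1, level(A)>=1
    C->D: in-degree(D)=0, level(D)=1, enqueue
    C->F: in-degree(F)=2, level(F)>=1
  process E: level=0
    E->A: in-degree(A)=0, level(A)=1, enqueue
    E->B: in-degree(B)=0, level(B)=1, enqueue
  process D: level=1
  process A: level=1
    A->F: in-degree(F)=1, level(F)>=2
  process B: level=1
    B->F: in-degree(F)=0, level(F)=2, enqueue
  process F: level=2
All levels: A:1, B:1, C:0, D:1, E:0, F:2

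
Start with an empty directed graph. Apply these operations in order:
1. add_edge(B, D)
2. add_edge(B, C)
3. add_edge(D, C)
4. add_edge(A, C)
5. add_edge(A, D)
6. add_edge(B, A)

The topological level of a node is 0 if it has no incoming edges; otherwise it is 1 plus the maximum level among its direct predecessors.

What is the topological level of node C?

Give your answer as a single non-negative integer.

Answer: 3

Derivation:
Op 1: add_edge(B, D). Edges now: 1
Op 2: add_edge(B, C). Edges now: 2
Op 3: add_edge(D, C). Edges now: 3
Op 4: add_edge(A, C). Edges now: 4
Op 5: add_edge(A, D). Edges now: 5
Op 6: add_edge(B, A). Edges now: 6
Compute levels (Kahn BFS):
  sources (in-degree 0): B
  process B: level=0
    B->A: in-degree(A)=0, level(A)=1, enqueue
    B->C: in-degree(C)=2, level(C)>=1
    B->D: in-degree(D)=1, level(D)>=1
  process A: level=1
    A->C: in-degree(C)=1, level(C)>=2
    A->D: in-degree(D)=0, level(D)=2, enqueue
  process D: level=2
    D->C: in-degree(C)=0, level(C)=3, enqueue
  process C: level=3
All levels: A:1, B:0, C:3, D:2
level(C) = 3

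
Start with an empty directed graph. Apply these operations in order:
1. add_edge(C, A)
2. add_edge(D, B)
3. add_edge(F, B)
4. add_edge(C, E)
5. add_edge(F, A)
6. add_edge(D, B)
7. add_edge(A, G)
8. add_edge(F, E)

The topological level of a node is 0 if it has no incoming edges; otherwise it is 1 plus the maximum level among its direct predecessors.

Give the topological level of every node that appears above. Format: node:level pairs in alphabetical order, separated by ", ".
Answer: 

Answer: A:1, B:1, C:0, D:0, E:1, F:0, G:2

Derivation:
Op 1: add_edge(C, A). Edges now: 1
Op 2: add_edge(D, B). Edges now: 2
Op 3: add_edge(F, B). Edges now: 3
Op 4: add_edge(C, E). Edges now: 4
Op 5: add_edge(F, A). Edges now: 5
Op 6: add_edge(D, B) (duplicate, no change). Edges now: 5
Op 7: add_edge(A, G). Edges now: 6
Op 8: add_edge(F, E). Edges now: 7
Compute levels (Kahn BFS):
  sources (in-degree 0): C, D, F
  process C: level=0
    C->A: in-degree(A)=1, level(A)>=1
    C->E: in-degree(E)=1, level(E)>=1
  process D: level=0
    D->B: in-degree(B)=1, level(B)>=1
  process F: level=0
    F->A: in-degree(A)=0, level(A)=1, enqueue
    F->B: in-degree(B)=0, level(B)=1, enqueue
    F->E: in-degree(E)=0, level(E)=1, enqueue
  process A: level=1
    A->G: in-degree(G)=0, level(G)=2, enqueue
  process B: level=1
  process E: level=1
  process G: level=2
All levels: A:1, B:1, C:0, D:0, E:1, F:0, G:2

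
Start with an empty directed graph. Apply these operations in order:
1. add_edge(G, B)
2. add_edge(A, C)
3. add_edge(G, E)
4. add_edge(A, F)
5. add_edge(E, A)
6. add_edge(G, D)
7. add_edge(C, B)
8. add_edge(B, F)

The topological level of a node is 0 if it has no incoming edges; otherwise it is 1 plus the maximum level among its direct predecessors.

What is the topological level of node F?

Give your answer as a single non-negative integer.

Answer: 5

Derivation:
Op 1: add_edge(G, B). Edges now: 1
Op 2: add_edge(A, C). Edges now: 2
Op 3: add_edge(G, E). Edges now: 3
Op 4: add_edge(A, F). Edges now: 4
Op 5: add_edge(E, A). Edges now: 5
Op 6: add_edge(G, D). Edges now: 6
Op 7: add_edge(C, B). Edges now: 7
Op 8: add_edge(B, F). Edges now: 8
Compute levels (Kahn BFS):
  sources (in-degree 0): G
  process G: level=0
    G->B: in-degree(B)=1, level(B)>=1
    G->D: in-degree(D)=0, level(D)=1, enqueue
    G->E: in-degree(E)=0, level(E)=1, enqueue
  process D: level=1
  process E: level=1
    E->A: in-degree(A)=0, level(A)=2, enqueue
  process A: level=2
    A->C: in-degree(C)=0, level(C)=3, enqueue
    A->F: in-degree(F)=1, level(F)>=3
  process C: level=3
    C->B: in-degree(B)=0, level(B)=4, enqueue
  process B: level=4
    B->F: in-degree(F)=0, level(F)=5, enqueue
  process F: level=5
All levels: A:2, B:4, C:3, D:1, E:1, F:5, G:0
level(F) = 5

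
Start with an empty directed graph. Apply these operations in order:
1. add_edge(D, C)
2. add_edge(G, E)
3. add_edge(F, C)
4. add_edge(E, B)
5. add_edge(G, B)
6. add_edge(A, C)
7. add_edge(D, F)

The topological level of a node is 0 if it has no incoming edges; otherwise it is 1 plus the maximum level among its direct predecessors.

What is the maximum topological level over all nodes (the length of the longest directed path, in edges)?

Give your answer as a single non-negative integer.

Op 1: add_edge(D, C). Edges now: 1
Op 2: add_edge(G, E). Edges now: 2
Op 3: add_edge(F, C). Edges now: 3
Op 4: add_edge(E, B). Edges now: 4
Op 5: add_edge(G, B). Edges now: 5
Op 6: add_edge(A, C). Edges now: 6
Op 7: add_edge(D, F). Edges now: 7
Compute levels (Kahn BFS):
  sources (in-degree 0): A, D, G
  process A: level=0
    A->C: in-degree(C)=2, level(C)>=1
  process D: level=0
    D->C: in-degree(C)=1, level(C)>=1
    D->F: in-degree(F)=0, level(F)=1, enqueue
  process G: level=0
    G->B: in-degree(B)=1, level(B)>=1
    G->E: in-degree(E)=0, level(E)=1, enqueue
  process F: level=1
    F->C: in-degree(C)=0, level(C)=2, enqueue
  process E: level=1
    E->B: in-degree(B)=0, level(B)=2, enqueue
  process C: level=2
  process B: level=2
All levels: A:0, B:2, C:2, D:0, E:1, F:1, G:0
max level = 2

Answer: 2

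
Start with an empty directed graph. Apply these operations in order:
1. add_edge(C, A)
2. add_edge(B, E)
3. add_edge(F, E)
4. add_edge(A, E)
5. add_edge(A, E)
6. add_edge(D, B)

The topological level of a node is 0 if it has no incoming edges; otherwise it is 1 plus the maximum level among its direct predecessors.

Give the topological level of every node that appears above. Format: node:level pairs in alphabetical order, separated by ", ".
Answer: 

Op 1: add_edge(C, A). Edges now: 1
Op 2: add_edge(B, E). Edges now: 2
Op 3: add_edge(F, E). Edges now: 3
Op 4: add_edge(A, E). Edges now: 4
Op 5: add_edge(A, E) (duplicate, no change). Edges now: 4
Op 6: add_edge(D, B). Edges now: 5
Compute levels (Kahn BFS):
  sources (in-degree 0): C, D, F
  process C: level=0
    C->A: in-degree(A)=0, level(A)=1, enqueue
  process D: level=0
    D->B: in-degree(B)=0, level(B)=1, enqueue
  process F: level=0
    F->E: in-degree(E)=2, level(E)>=1
  process A: level=1
    A->E: in-degree(E)=1, level(E)>=2
  process B: level=1
    B->E: in-degree(E)=0, level(E)=2, enqueue
  process E: level=2
All levels: A:1, B:1, C:0, D:0, E:2, F:0

Answer: A:1, B:1, C:0, D:0, E:2, F:0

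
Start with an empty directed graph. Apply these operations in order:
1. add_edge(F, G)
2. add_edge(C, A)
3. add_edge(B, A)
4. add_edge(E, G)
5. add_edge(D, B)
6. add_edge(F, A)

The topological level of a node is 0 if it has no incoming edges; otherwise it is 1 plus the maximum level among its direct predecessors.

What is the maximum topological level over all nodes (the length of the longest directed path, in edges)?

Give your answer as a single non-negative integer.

Op 1: add_edge(F, G). Edges now: 1
Op 2: add_edge(C, A). Edges now: 2
Op 3: add_edge(B, A). Edges now: 3
Op 4: add_edge(E, G). Edges now: 4
Op 5: add_edge(D, B). Edges now: 5
Op 6: add_edge(F, A). Edges now: 6
Compute levels (Kahn BFS):
  sources (in-degree 0): C, D, E, F
  process C: level=0
    C->A: in-degree(A)=2, level(A)>=1
  process D: level=0
    D->B: in-degree(B)=0, level(B)=1, enqueue
  process E: level=0
    E->G: in-degree(G)=1, level(G)>=1
  process F: level=0
    F->A: in-degree(A)=1, level(A)>=1
    F->G: in-degree(G)=0, level(G)=1, enqueue
  process B: level=1
    B->A: in-degree(A)=0, level(A)=2, enqueue
  process G: level=1
  process A: level=2
All levels: A:2, B:1, C:0, D:0, E:0, F:0, G:1
max level = 2

Answer: 2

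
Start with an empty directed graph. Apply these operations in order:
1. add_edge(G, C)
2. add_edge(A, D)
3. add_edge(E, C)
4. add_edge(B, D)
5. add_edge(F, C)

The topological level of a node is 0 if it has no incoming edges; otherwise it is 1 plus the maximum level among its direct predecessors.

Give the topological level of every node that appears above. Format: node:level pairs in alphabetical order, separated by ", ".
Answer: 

Answer: A:0, B:0, C:1, D:1, E:0, F:0, G:0

Derivation:
Op 1: add_edge(G, C). Edges now: 1
Op 2: add_edge(A, D). Edges now: 2
Op 3: add_edge(E, C). Edges now: 3
Op 4: add_edge(B, D). Edges now: 4
Op 5: add_edge(F, C). Edges now: 5
Compute levels (Kahn BFS):
  sources (in-degree 0): A, B, E, F, G
  process A: level=0
    A->D: in-degree(D)=1, level(D)>=1
  process B: level=0
    B->D: in-degree(D)=0, level(D)=1, enqueue
  process E: level=0
    E->C: in-degree(C)=2, level(C)>=1
  process F: level=0
    F->C: in-degree(C)=1, level(C)>=1
  process G: level=0
    G->C: in-degree(C)=0, level(C)=1, enqueue
  process D: level=1
  process C: level=1
All levels: A:0, B:0, C:1, D:1, E:0, F:0, G:0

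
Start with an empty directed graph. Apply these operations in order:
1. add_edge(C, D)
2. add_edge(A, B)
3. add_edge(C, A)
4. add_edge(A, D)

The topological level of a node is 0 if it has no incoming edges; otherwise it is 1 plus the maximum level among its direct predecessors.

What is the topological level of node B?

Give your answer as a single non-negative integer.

Answer: 2

Derivation:
Op 1: add_edge(C, D). Edges now: 1
Op 2: add_edge(A, B). Edges now: 2
Op 3: add_edge(C, A). Edges now: 3
Op 4: add_edge(A, D). Edges now: 4
Compute levels (Kahn BFS):
  sources (in-degree 0): C
  process C: level=0
    C->A: in-degree(A)=0, level(A)=1, enqueue
    C->D: in-degree(D)=1, level(D)>=1
  process A: level=1
    A->B: in-degree(B)=0, level(B)=2, enqueue
    A->D: in-degree(D)=0, level(D)=2, enqueue
  process B: level=2
  process D: level=2
All levels: A:1, B:2, C:0, D:2
level(B) = 2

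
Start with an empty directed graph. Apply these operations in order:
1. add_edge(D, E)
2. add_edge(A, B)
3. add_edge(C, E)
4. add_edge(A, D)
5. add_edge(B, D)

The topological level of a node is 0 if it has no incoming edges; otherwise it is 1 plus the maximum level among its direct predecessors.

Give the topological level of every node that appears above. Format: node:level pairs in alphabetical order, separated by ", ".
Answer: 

Answer: A:0, B:1, C:0, D:2, E:3

Derivation:
Op 1: add_edge(D, E). Edges now: 1
Op 2: add_edge(A, B). Edges now: 2
Op 3: add_edge(C, E). Edges now: 3
Op 4: add_edge(A, D). Edges now: 4
Op 5: add_edge(B, D). Edges now: 5
Compute levels (Kahn BFS):
  sources (in-degree 0): A, C
  process A: level=0
    A->B: in-degree(B)=0, level(B)=1, enqueue
    A->D: in-degree(D)=1, level(D)>=1
  process C: level=0
    C->E: in-degree(E)=1, level(E)>=1
  process B: level=1
    B->D: in-degree(D)=0, level(D)=2, enqueue
  process D: level=2
    D->E: in-degree(E)=0, level(E)=3, enqueue
  process E: level=3
All levels: A:0, B:1, C:0, D:2, E:3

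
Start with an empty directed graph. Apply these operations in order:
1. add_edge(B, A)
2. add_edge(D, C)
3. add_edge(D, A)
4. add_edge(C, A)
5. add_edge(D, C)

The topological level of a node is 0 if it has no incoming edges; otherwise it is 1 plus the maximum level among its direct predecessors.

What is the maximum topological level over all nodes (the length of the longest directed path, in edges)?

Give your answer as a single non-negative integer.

Answer: 2

Derivation:
Op 1: add_edge(B, A). Edges now: 1
Op 2: add_edge(D, C). Edges now: 2
Op 3: add_edge(D, A). Edges now: 3
Op 4: add_edge(C, A). Edges now: 4
Op 5: add_edge(D, C) (duplicate, no change). Edges now: 4
Compute levels (Kahn BFS):
  sources (in-degree 0): B, D
  process B: level=0
    B->A: in-degree(A)=2, level(A)>=1
  process D: level=0
    D->A: in-degree(A)=1, level(A)>=1
    D->C: in-degree(C)=0, level(C)=1, enqueue
  process C: level=1
    C->A: in-degree(A)=0, level(A)=2, enqueue
  process A: level=2
All levels: A:2, B:0, C:1, D:0
max level = 2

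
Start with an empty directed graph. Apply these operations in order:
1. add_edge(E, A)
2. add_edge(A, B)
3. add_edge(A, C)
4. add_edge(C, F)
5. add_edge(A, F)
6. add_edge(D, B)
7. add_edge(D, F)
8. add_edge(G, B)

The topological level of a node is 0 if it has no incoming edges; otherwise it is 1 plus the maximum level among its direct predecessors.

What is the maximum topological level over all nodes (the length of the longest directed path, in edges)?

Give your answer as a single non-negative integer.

Op 1: add_edge(E, A). Edges now: 1
Op 2: add_edge(A, B). Edges now: 2
Op 3: add_edge(A, C). Edges now: 3
Op 4: add_edge(C, F). Edges now: 4
Op 5: add_edge(A, F). Edges now: 5
Op 6: add_edge(D, B). Edges now: 6
Op 7: add_edge(D, F). Edges now: 7
Op 8: add_edge(G, B). Edges now: 8
Compute levels (Kahn BFS):
  sources (in-degree 0): D, E, G
  process D: level=0
    D->B: in-degree(B)=2, level(B)>=1
    D->F: in-degree(F)=2, level(F)>=1
  process E: level=0
    E->A: in-degree(A)=0, level(A)=1, enqueue
  process G: level=0
    G->B: in-degree(B)=1, level(B)>=1
  process A: level=1
    A->B: in-degree(B)=0, level(B)=2, enqueue
    A->C: in-degree(C)=0, level(C)=2, enqueue
    A->F: in-degree(F)=1, level(F)>=2
  process B: level=2
  process C: level=2
    C->F: in-degree(F)=0, level(F)=3, enqueue
  process F: level=3
All levels: A:1, B:2, C:2, D:0, E:0, F:3, G:0
max level = 3

Answer: 3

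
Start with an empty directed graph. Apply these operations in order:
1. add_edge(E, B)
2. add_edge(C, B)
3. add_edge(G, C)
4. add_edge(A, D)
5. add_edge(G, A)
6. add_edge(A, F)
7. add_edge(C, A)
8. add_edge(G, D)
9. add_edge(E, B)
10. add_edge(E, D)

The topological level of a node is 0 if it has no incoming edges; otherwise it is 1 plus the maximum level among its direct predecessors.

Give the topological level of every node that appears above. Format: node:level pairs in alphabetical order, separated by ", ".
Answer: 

Answer: A:2, B:2, C:1, D:3, E:0, F:3, G:0

Derivation:
Op 1: add_edge(E, B). Edges now: 1
Op 2: add_edge(C, B). Edges now: 2
Op 3: add_edge(G, C). Edges now: 3
Op 4: add_edge(A, D). Edges now: 4
Op 5: add_edge(G, A). Edges now: 5
Op 6: add_edge(A, F). Edges now: 6
Op 7: add_edge(C, A). Edges now: 7
Op 8: add_edge(G, D). Edges now: 8
Op 9: add_edge(E, B) (duplicate, no change). Edges now: 8
Op 10: add_edge(E, D). Edges now: 9
Compute levels (Kahn BFS):
  sources (in-degree 0): E, G
  process E: level=0
    E->B: in-degree(B)=1, level(B)>=1
    E->D: in-degree(D)=2, level(D)>=1
  process G: level=0
    G->A: in-degree(A)=1, level(A)>=1
    G->C: in-degree(C)=0, level(C)=1, enqueue
    G->D: in-degree(D)=1, level(D)>=1
  process C: level=1
    C->A: in-degree(A)=0, level(A)=2, enqueue
    C->B: in-degree(B)=0, level(B)=2, enqueue
  process A: level=2
    A->D: in-degree(D)=0, level(D)=3, enqueue
    A->F: in-degree(F)=0, level(F)=3, enqueue
  process B: level=2
  process D: level=3
  process F: level=3
All levels: A:2, B:2, C:1, D:3, E:0, F:3, G:0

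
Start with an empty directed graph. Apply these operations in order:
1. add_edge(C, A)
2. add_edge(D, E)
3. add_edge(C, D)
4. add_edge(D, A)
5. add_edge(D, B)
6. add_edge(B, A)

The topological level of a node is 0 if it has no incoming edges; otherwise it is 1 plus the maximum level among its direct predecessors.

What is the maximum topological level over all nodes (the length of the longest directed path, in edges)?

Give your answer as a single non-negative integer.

Answer: 3

Derivation:
Op 1: add_edge(C, A). Edges now: 1
Op 2: add_edge(D, E). Edges now: 2
Op 3: add_edge(C, D). Edges now: 3
Op 4: add_edge(D, A). Edges now: 4
Op 5: add_edge(D, B). Edges now: 5
Op 6: add_edge(B, A). Edges now: 6
Compute levels (Kahn BFS):
  sources (in-degree 0): C
  process C: level=0
    C->A: in-degree(A)=2, level(A)>=1
    C->D: in-degree(D)=0, level(D)=1, enqueue
  process D: level=1
    D->A: in-degree(A)=1, level(A)>=2
    D->B: in-degree(B)=0, level(B)=2, enqueue
    D->E: in-degree(E)=0, level(E)=2, enqueue
  process B: level=2
    B->A: in-degree(A)=0, level(A)=3, enqueue
  process E: level=2
  process A: level=3
All levels: A:3, B:2, C:0, D:1, E:2
max level = 3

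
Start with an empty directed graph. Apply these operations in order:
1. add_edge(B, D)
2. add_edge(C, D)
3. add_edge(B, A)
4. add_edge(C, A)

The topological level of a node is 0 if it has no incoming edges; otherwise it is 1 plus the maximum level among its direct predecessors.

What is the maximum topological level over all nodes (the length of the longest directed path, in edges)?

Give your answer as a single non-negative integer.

Answer: 1

Derivation:
Op 1: add_edge(B, D). Edges now: 1
Op 2: add_edge(C, D). Edges now: 2
Op 3: add_edge(B, A). Edges now: 3
Op 4: add_edge(C, A). Edges now: 4
Compute levels (Kahn BFS):
  sources (in-degree 0): B, C
  process B: level=0
    B->A: in-degree(A)=1, level(A)>=1
    B->D: in-degree(D)=1, level(D)>=1
  process C: level=0
    C->A: in-degree(A)=0, level(A)=1, enqueue
    C->D: in-degree(D)=0, level(D)=1, enqueue
  process A: level=1
  process D: level=1
All levels: A:1, B:0, C:0, D:1
max level = 1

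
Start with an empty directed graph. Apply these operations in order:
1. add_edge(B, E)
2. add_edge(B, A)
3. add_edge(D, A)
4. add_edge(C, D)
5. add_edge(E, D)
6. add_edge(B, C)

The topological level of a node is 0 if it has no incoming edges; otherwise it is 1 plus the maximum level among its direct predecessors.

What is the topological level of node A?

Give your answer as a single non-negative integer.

Answer: 3

Derivation:
Op 1: add_edge(B, E). Edges now: 1
Op 2: add_edge(B, A). Edges now: 2
Op 3: add_edge(D, A). Edges now: 3
Op 4: add_edge(C, D). Edges now: 4
Op 5: add_edge(E, D). Edges now: 5
Op 6: add_edge(B, C). Edges now: 6
Compute levels (Kahn BFS):
  sources (in-degree 0): B
  process B: level=0
    B->A: in-degree(A)=1, level(A)>=1
    B->C: in-degree(C)=0, level(C)=1, enqueue
    B->E: in-degree(E)=0, level(E)=1, enqueue
  process C: level=1
    C->D: in-degree(D)=1, level(D)>=2
  process E: level=1
    E->D: in-degree(D)=0, level(D)=2, enqueue
  process D: level=2
    D->A: in-degree(A)=0, level(A)=3, enqueue
  process A: level=3
All levels: A:3, B:0, C:1, D:2, E:1
level(A) = 3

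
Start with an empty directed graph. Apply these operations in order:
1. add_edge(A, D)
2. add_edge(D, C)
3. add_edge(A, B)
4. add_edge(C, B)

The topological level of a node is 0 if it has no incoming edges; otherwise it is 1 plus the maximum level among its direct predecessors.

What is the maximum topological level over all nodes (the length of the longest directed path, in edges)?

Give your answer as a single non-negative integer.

Answer: 3

Derivation:
Op 1: add_edge(A, D). Edges now: 1
Op 2: add_edge(D, C). Edges now: 2
Op 3: add_edge(A, B). Edges now: 3
Op 4: add_edge(C, B). Edges now: 4
Compute levels (Kahn BFS):
  sources (in-degree 0): A
  process A: level=0
    A->B: in-degree(B)=1, level(B)>=1
    A->D: in-degree(D)=0, level(D)=1, enqueue
  process D: level=1
    D->C: in-degree(C)=0, level(C)=2, enqueue
  process C: level=2
    C->B: in-degree(B)=0, level(B)=3, enqueue
  process B: level=3
All levels: A:0, B:3, C:2, D:1
max level = 3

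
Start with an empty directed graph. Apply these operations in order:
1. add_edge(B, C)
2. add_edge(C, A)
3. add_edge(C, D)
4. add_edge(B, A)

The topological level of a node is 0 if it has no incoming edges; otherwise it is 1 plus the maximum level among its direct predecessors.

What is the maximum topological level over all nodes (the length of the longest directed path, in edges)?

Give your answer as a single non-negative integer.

Answer: 2

Derivation:
Op 1: add_edge(B, C). Edges now: 1
Op 2: add_edge(C, A). Edges now: 2
Op 3: add_edge(C, D). Edges now: 3
Op 4: add_edge(B, A). Edges now: 4
Compute levels (Kahn BFS):
  sources (in-degree 0): B
  process B: level=0
    B->A: in-degree(A)=1, level(A)>=1
    B->C: in-degree(C)=0, level(C)=1, enqueue
  process C: level=1
    C->A: in-degree(A)=0, level(A)=2, enqueue
    C->D: in-degree(D)=0, level(D)=2, enqueue
  process A: level=2
  process D: level=2
All levels: A:2, B:0, C:1, D:2
max level = 2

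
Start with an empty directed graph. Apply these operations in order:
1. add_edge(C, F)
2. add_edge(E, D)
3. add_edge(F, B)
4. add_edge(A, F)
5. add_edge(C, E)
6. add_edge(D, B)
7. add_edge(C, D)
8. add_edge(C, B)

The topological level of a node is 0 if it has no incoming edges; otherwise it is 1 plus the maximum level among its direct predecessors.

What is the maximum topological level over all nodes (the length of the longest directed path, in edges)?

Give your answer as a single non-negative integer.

Answer: 3

Derivation:
Op 1: add_edge(C, F). Edges now: 1
Op 2: add_edge(E, D). Edges now: 2
Op 3: add_edge(F, B). Edges now: 3
Op 4: add_edge(A, F). Edges now: 4
Op 5: add_edge(C, E). Edges now: 5
Op 6: add_edge(D, B). Edges now: 6
Op 7: add_edge(C, D). Edges now: 7
Op 8: add_edge(C, B). Edges now: 8
Compute levels (Kahn BFS):
  sources (in-degree 0): A, C
  process A: level=0
    A->F: in-degree(F)=1, level(F)>=1
  process C: level=0
    C->B: in-degree(B)=2, level(B)>=1
    C->D: in-degree(D)=1, level(D)>=1
    C->E: in-degree(E)=0, level(E)=1, enqueue
    C->F: in-degree(F)=0, level(F)=1, enqueue
  process E: level=1
    E->D: in-degree(D)=0, level(D)=2, enqueue
  process F: level=1
    F->B: in-degree(B)=1, level(B)>=2
  process D: level=2
    D->B: in-degree(B)=0, level(B)=3, enqueue
  process B: level=3
All levels: A:0, B:3, C:0, D:2, E:1, F:1
max level = 3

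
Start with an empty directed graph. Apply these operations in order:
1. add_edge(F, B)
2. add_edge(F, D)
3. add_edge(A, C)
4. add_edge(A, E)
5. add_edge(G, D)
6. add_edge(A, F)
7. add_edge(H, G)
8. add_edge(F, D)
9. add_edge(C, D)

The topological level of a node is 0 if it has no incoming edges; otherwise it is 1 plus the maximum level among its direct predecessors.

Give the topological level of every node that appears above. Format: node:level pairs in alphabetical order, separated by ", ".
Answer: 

Op 1: add_edge(F, B). Edges now: 1
Op 2: add_edge(F, D). Edges now: 2
Op 3: add_edge(A, C). Edges now: 3
Op 4: add_edge(A, E). Edges now: 4
Op 5: add_edge(G, D). Edges now: 5
Op 6: add_edge(A, F). Edges now: 6
Op 7: add_edge(H, G). Edges now: 7
Op 8: add_edge(F, D) (duplicate, no change). Edges now: 7
Op 9: add_edge(C, D). Edges now: 8
Compute levels (Kahn BFS):
  sources (in-degree 0): A, H
  process A: level=0
    A->C: in-degree(C)=0, level(C)=1, enqueue
    A->E: in-degree(E)=0, level(E)=1, enqueue
    A->F: in-degree(F)=0, level(F)=1, enqueue
  process H: level=0
    H->G: in-degree(G)=0, level(G)=1, enqueue
  process C: level=1
    C->D: in-degree(D)=2, level(D)>=2
  process E: level=1
  process F: level=1
    F->B: in-degree(B)=0, level(B)=2, enqueue
    F->D: in-degree(D)=1, level(D)>=2
  process G: level=1
    G->D: in-degree(D)=0, level(D)=2, enqueue
  process B: level=2
  process D: level=2
All levels: A:0, B:2, C:1, D:2, E:1, F:1, G:1, H:0

Answer: A:0, B:2, C:1, D:2, E:1, F:1, G:1, H:0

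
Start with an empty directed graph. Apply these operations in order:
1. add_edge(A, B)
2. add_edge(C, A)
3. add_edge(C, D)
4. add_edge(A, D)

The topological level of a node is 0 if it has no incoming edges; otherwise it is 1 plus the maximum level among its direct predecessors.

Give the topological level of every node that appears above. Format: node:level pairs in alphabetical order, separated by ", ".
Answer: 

Op 1: add_edge(A, B). Edges now: 1
Op 2: add_edge(C, A). Edges now: 2
Op 3: add_edge(C, D). Edges now: 3
Op 4: add_edge(A, D). Edges now: 4
Compute levels (Kahn BFS):
  sources (in-degree 0): C
  process C: level=0
    C->A: in-degree(A)=0, level(A)=1, enqueue
    C->D: in-degree(D)=1, level(D)>=1
  process A: level=1
    A->B: in-degree(B)=0, level(B)=2, enqueue
    A->D: in-degree(D)=0, level(D)=2, enqueue
  process B: level=2
  process D: level=2
All levels: A:1, B:2, C:0, D:2

Answer: A:1, B:2, C:0, D:2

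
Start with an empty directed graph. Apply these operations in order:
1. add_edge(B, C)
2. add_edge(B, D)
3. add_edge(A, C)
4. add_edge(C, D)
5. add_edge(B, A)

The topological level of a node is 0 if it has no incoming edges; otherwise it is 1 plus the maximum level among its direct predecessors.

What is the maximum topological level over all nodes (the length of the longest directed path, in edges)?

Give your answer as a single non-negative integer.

Op 1: add_edge(B, C). Edges now: 1
Op 2: add_edge(B, D). Edges now: 2
Op 3: add_edge(A, C). Edges now: 3
Op 4: add_edge(C, D). Edges now: 4
Op 5: add_edge(B, A). Edges now: 5
Compute levels (Kahn BFS):
  sources (in-degree 0): B
  process B: level=0
    B->A: in-degree(A)=0, level(A)=1, enqueue
    B->C: in-degree(C)=1, level(C)>=1
    B->D: in-degree(D)=1, level(D)>=1
  process A: level=1
    A->C: in-degree(C)=0, level(C)=2, enqueue
  process C: level=2
    C->D: in-degree(D)=0, level(D)=3, enqueue
  process D: level=3
All levels: A:1, B:0, C:2, D:3
max level = 3

Answer: 3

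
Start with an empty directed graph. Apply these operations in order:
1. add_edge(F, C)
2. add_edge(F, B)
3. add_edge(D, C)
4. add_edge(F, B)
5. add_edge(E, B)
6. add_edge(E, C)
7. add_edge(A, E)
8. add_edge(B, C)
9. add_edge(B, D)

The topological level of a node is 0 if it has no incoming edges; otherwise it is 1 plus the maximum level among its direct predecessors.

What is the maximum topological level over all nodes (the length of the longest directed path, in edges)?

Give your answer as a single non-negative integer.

Op 1: add_edge(F, C). Edges now: 1
Op 2: add_edge(F, B). Edges now: 2
Op 3: add_edge(D, C). Edges now: 3
Op 4: add_edge(F, B) (duplicate, no change). Edges now: 3
Op 5: add_edge(E, B). Edges now: 4
Op 6: add_edge(E, C). Edges now: 5
Op 7: add_edge(A, E). Edges now: 6
Op 8: add_edge(B, C). Edges now: 7
Op 9: add_edge(B, D). Edges now: 8
Compute levels (Kahn BFS):
  sources (in-degree 0): A, F
  process A: level=0
    A->E: in-degree(E)=0, level(E)=1, enqueue
  process F: level=0
    F->B: in-degree(B)=1, level(B)>=1
    F->C: in-degree(C)=3, level(C)>=1
  process E: level=1
    E->B: in-degree(B)=0, level(B)=2, enqueue
    E->C: in-degree(C)=2, level(C)>=2
  process B: level=2
    B->C: in-degree(C)=1, level(C)>=3
    B->D: in-degree(D)=0, level(D)=3, enqueue
  process D: level=3
    D->C: in-degree(C)=0, level(C)=4, enqueue
  process C: level=4
All levels: A:0, B:2, C:4, D:3, E:1, F:0
max level = 4

Answer: 4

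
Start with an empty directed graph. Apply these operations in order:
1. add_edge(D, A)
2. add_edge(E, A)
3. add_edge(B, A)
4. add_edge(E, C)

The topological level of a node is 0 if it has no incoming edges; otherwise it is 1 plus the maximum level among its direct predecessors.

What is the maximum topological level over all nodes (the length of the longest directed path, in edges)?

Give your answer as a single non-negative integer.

Answer: 1

Derivation:
Op 1: add_edge(D, A). Edges now: 1
Op 2: add_edge(E, A). Edges now: 2
Op 3: add_edge(B, A). Edges now: 3
Op 4: add_edge(E, C). Edges now: 4
Compute levels (Kahn BFS):
  sources (in-degree 0): B, D, E
  process B: level=0
    B->A: in-degree(A)=2, level(A)>=1
  process D: level=0
    D->A: in-degree(A)=1, level(A)>=1
  process E: level=0
    E->A: in-degree(A)=0, level(A)=1, enqueue
    E->C: in-degree(C)=0, level(C)=1, enqueue
  process A: level=1
  process C: level=1
All levels: A:1, B:0, C:1, D:0, E:0
max level = 1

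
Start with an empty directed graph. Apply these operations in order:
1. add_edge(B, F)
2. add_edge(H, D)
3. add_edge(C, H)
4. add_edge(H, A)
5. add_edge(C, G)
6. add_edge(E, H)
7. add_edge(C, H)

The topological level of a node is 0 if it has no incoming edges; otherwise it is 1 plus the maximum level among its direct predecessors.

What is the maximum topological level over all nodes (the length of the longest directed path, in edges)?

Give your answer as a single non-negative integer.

Op 1: add_edge(B, F). Edges now: 1
Op 2: add_edge(H, D). Edges now: 2
Op 3: add_edge(C, H). Edges now: 3
Op 4: add_edge(H, A). Edges now: 4
Op 5: add_edge(C, G). Edges now: 5
Op 6: add_edge(E, H). Edges now: 6
Op 7: add_edge(C, H) (duplicate, no change). Edges now: 6
Compute levels (Kahn BFS):
  sources (in-degree 0): B, C, E
  process B: level=0
    B->F: in-degree(F)=0, level(F)=1, enqueue
  process C: level=0
    C->G: in-degree(G)=0, level(G)=1, enqueue
    C->H: in-degree(H)=1, level(H)>=1
  process E: level=0
    E->H: in-degree(H)=0, level(H)=1, enqueue
  process F: level=1
  process G: level=1
  process H: level=1
    H->A: in-degree(A)=0, level(A)=2, enqueue
    H->D: in-degree(D)=0, level(D)=2, enqueue
  process A: level=2
  process D: level=2
All levels: A:2, B:0, C:0, D:2, E:0, F:1, G:1, H:1
max level = 2

Answer: 2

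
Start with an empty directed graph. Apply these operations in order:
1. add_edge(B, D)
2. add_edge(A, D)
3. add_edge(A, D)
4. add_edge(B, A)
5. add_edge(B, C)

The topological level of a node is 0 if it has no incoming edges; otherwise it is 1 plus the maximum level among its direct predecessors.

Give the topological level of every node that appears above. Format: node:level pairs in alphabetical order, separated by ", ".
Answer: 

Answer: A:1, B:0, C:1, D:2

Derivation:
Op 1: add_edge(B, D). Edges now: 1
Op 2: add_edge(A, D). Edges now: 2
Op 3: add_edge(A, D) (duplicate, no change). Edges now: 2
Op 4: add_edge(B, A). Edges now: 3
Op 5: add_edge(B, C). Edges now: 4
Compute levels (Kahn BFS):
  sources (in-degree 0): B
  process B: level=0
    B->A: in-degree(A)=0, level(A)=1, enqueue
    B->C: in-degree(C)=0, level(C)=1, enqueue
    B->D: in-degree(D)=1, level(D)>=1
  process A: level=1
    A->D: in-degree(D)=0, level(D)=2, enqueue
  process C: level=1
  process D: level=2
All levels: A:1, B:0, C:1, D:2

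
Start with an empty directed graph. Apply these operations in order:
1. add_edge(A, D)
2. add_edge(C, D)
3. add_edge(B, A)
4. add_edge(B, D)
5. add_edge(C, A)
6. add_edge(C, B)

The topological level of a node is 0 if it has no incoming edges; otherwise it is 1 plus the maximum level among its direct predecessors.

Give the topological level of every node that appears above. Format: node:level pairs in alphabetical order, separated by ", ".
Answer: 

Answer: A:2, B:1, C:0, D:3

Derivation:
Op 1: add_edge(A, D). Edges now: 1
Op 2: add_edge(C, D). Edges now: 2
Op 3: add_edge(B, A). Edges now: 3
Op 4: add_edge(B, D). Edges now: 4
Op 5: add_edge(C, A). Edges now: 5
Op 6: add_edge(C, B). Edges now: 6
Compute levels (Kahn BFS):
  sources (in-degree 0): C
  process C: level=0
    C->A: in-degree(A)=1, level(A)>=1
    C->B: in-degree(B)=0, level(B)=1, enqueue
    C->D: in-degree(D)=2, level(D)>=1
  process B: level=1
    B->A: in-degree(A)=0, level(A)=2, enqueue
    B->D: in-degree(D)=1, level(D)>=2
  process A: level=2
    A->D: in-degree(D)=0, level(D)=3, enqueue
  process D: level=3
All levels: A:2, B:1, C:0, D:3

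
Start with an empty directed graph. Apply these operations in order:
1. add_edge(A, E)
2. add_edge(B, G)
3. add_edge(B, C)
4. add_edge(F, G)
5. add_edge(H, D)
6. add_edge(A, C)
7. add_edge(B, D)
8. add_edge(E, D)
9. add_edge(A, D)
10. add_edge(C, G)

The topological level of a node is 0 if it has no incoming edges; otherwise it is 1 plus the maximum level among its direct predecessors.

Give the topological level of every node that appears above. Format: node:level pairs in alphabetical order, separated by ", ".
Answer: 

Answer: A:0, B:0, C:1, D:2, E:1, F:0, G:2, H:0

Derivation:
Op 1: add_edge(A, E). Edges now: 1
Op 2: add_edge(B, G). Edges now: 2
Op 3: add_edge(B, C). Edges now: 3
Op 4: add_edge(F, G). Edges now: 4
Op 5: add_edge(H, D). Edges now: 5
Op 6: add_edge(A, C). Edges now: 6
Op 7: add_edge(B, D). Edges now: 7
Op 8: add_edge(E, D). Edges now: 8
Op 9: add_edge(A, D). Edges now: 9
Op 10: add_edge(C, G). Edges now: 10
Compute levels (Kahn BFS):
  sources (in-degree 0): A, B, F, H
  process A: level=0
    A->C: in-degree(C)=1, level(C)>=1
    A->D: in-degree(D)=3, level(D)>=1
    A->E: in-degree(E)=0, level(E)=1, enqueue
  process B: level=0
    B->C: in-degree(C)=0, level(C)=1, enqueue
    B->D: in-degree(D)=2, level(D)>=1
    B->G: in-degree(G)=2, level(G)>=1
  process F: level=0
    F->G: in-degree(G)=1, level(G)>=1
  process H: level=0
    H->D: in-degree(D)=1, level(D)>=1
  process E: level=1
    E->D: in-degree(D)=0, level(D)=2, enqueue
  process C: level=1
    C->G: in-degree(G)=0, level(G)=2, enqueue
  process D: level=2
  process G: level=2
All levels: A:0, B:0, C:1, D:2, E:1, F:0, G:2, H:0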